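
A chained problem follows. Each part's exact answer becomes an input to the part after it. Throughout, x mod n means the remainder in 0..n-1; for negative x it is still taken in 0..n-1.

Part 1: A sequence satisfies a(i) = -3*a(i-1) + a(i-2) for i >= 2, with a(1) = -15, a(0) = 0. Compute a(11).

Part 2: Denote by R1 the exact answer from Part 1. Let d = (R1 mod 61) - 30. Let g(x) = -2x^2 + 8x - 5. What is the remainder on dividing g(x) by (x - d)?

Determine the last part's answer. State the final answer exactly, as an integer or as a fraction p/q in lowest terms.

-29

Part 1: a(2) = -3*(-15) + 1*(0) = 45; iterating: a(2)=45, a(3)=-150, a(4)=495, a(5)=-1635, a(6)=5400, a(7)=-17835, a(8)=58905, a(9)=-194550, a(10)=642555, a(11)=-2122215; answer -2122215
Part 2: R1 = -2122215; d = 6; remainder = value at the root: -2*(6)^2 + 8*(6)^1 - 5 = (-72) + (48) + (-5) = -29; answer -29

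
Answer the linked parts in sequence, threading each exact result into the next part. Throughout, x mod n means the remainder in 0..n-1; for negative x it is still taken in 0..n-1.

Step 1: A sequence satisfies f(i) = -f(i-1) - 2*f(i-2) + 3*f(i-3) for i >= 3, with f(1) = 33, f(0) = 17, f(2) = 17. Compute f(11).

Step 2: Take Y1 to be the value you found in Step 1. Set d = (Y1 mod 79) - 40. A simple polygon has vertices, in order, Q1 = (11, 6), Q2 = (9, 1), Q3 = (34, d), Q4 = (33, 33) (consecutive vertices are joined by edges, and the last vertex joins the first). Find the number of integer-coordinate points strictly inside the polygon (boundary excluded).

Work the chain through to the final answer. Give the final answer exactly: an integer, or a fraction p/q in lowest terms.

259

Step 1: f(3) = -1*(17) - 2*(33) + 3*(17) = -32; iterating: f(3)=-32, f(4)=97, f(5)=18, f(6)=-308, f(7)=563, f(8)=107, f(9)=-2157, f(10)=3632, f(11)=1003; answer 1003
Step 2: Y1 = 1003; d = 15; cross terms: (11*1 - 9*6)=-43, (9*15 - 34*1)=101, (34*33 - 33*15)=627, (33*6 - 11*33)=-165; twice the area = |520| = 520; area = 260; boundary points = 1 + 1 + 1 + 1 = 4; strictly interior points = area - boundary/2 + 1 = 259; answer 259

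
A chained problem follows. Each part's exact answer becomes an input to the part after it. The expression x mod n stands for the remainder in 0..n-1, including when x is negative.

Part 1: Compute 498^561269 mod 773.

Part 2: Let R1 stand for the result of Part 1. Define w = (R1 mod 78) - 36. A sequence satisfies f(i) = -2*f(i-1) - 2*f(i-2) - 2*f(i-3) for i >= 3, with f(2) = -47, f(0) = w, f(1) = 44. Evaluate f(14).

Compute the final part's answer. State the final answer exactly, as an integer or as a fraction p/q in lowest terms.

-496

Part 1: squarings mod 773: 498^1=498, 498^2=644, 498^4=408, 498^8=269, 498^16=472, 498^32=160, 498^64=91, 498^128=551, 498^256=585, 498^512=559, 498^1024=189, 498^2048=163, 498^4096=287, 498^8192=431, 498^16384=241, 498^32768=106, 498^65536=414, 498^131072=563, 498^262144=39, 498^524288=748; 498^561269 = 498^1 * 498^4 * 498^16 * 498^32 * 498^64 * 498^4096 * 498^32768 * 498^524288 = 210 (mod 773); answer 210
Part 2: R1 = 210; w = 18; f(3) = -2*(-47) - 2*(44) - 2*(18) = -30; iterating: f(3)=-30, f(4)=66, f(5)=22, f(6)=-116, f(7)=56, f(8)=76, f(9)=-32, f(10)=-200, f(11)=312, f(12)=-160, f(13)=96, f(14)=-496; answer -496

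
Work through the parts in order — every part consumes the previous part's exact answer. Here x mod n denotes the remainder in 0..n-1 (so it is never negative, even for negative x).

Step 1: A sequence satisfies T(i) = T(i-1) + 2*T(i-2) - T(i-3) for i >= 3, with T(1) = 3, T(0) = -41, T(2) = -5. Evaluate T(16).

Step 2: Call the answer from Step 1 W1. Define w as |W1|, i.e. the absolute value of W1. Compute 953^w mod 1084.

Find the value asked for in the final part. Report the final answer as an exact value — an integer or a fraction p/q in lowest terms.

Step 1: T(3) = 1*(-5) + 2*(3) - 1*(-41) = 42; iterating: T(3)=42, T(4)=29, T(5)=118, T(6)=134, T(7)=341, T(8)=491, T(9)=1039, T(10)=1680, T(11)=3267, T(12)=5588, T(13)=10442, T(14)=18351, T(15)=33647, T(16)=59907; answer 59907
Step 2: W1 = 59907; w = 59907; squarings mod 1084: 953^1=953, 953^2=901, 953^4=969, 953^8=217, 953^16=477, 953^32=973, 953^64=397, 953^128=429, 953^256=845, 953^512=753, 953^1024=77, 953^2048=509, 953^4096=5, 953^8192=25, 953^16384=625, 953^32768=385; 953^59907 = 953^1 * 953^2 * 953^512 * 953^2048 * 953^8192 * 953^16384 * 953^32768 = 169 (mod 1084); answer 169

169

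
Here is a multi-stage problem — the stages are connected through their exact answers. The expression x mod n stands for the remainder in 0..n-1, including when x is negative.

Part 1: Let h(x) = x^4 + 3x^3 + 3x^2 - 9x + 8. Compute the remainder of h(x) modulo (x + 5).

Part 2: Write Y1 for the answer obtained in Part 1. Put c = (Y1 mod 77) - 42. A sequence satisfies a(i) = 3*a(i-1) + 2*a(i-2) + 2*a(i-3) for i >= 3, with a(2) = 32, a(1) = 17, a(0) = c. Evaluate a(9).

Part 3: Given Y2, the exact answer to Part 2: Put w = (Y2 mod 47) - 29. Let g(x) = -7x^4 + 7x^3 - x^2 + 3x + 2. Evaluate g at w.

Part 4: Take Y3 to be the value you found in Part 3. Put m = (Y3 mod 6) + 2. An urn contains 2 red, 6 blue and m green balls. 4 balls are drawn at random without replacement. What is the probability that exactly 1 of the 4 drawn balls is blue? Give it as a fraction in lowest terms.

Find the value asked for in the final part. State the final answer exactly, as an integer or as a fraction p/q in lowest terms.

Part 1: remainder = value at the root: 1*(-5)^4 + 3*(-5)^3 + 3*(-5)^2 - 9*(-5)^1 + 8 = (625) + (-375) + (75) + (45) + (8) = 378; answer 378
Part 2: Y1 = 378; c = 28; a(3) = 3*(32) + 2*(17) + 2*(28) = 186; iterating: a(3)=186, a(4)=656, a(5)=2404, a(6)=8896, a(7)=32808, a(8)=121024, a(9)=446480; answer 446480
Part 3: Y2 = 446480; w = -2; -7*(-2)^4 + 7*(-2)^3 - 1*(-2)^2 + 3*(-2)^1 + 2 = (-112) + (-56) + (-4) + (-6) + (2) = -176; answer -176
Part 4: Y3 = -176; m = 6; total draws C(14,4) = 1001; favorable C(6,1)*C(8,3) = 336; P = 48/143; answer 48/143

48/143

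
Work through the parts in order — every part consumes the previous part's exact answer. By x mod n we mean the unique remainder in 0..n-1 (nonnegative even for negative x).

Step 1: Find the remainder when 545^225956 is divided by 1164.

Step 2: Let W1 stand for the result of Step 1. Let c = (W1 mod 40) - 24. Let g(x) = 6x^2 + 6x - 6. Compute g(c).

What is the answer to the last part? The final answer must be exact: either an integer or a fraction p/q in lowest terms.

1086

Step 1: squarings mod 1164: 545^1=545, 545^2=205, 545^4=121, 545^8=673, 545^16=133, 545^32=229, 545^64=61, 545^128=229, 545^256=61, 545^512=229, 545^1024=61, 545^2048=229, 545^4096=61, 545^8192=229, 545^16384=61, 545^32768=229, 545^65536=61, 545^131072=229; 545^225956 = 545^4 * 545^32 * 545^128 * 545^512 * 545^4096 * 545^8192 * 545^16384 * 545^65536 * 545^131072 = 397 (mod 1164); answer 397
Step 2: W1 = 397; c = 13; 6*(13)^2 + 6*(13)^1 - 6 = (1014) + (78) + (-6) = 1086; answer 1086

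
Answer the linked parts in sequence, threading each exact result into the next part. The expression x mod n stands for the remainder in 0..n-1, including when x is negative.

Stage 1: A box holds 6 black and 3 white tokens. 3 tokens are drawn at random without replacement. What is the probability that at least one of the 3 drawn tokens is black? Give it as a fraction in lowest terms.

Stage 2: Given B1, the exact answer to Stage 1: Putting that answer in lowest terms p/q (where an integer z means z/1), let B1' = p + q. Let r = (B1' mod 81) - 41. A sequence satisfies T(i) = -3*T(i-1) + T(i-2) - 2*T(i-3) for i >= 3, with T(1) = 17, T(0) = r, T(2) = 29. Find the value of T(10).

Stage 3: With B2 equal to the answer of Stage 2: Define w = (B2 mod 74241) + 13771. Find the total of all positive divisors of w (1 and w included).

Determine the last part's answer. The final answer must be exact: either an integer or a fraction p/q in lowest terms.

55118

Stage 1: total draws C(9,3) = 84; complement C(3,3) = 1; favorable 84 - 1 = 83; P = 83/84; answer 83/84
Stage 2: B1 = 83/84; threaded value p + q = 167; r = -36; T(3) = -3*(29) + 1*(17) - 2*(-36) = 2; iterating: T(3)=2, T(4)=-11, T(5)=-23, T(6)=54, T(7)=-163, T(8)=589, T(9)=-2038, T(10)=7029; answer 7029
Stage 3: B2 = 7029; w = 20800; 20800 = 2^6 * 5^2 * 13; sigma = (1 + 2 + 4 + 8 + 16 + 32 + 64) * (1 + 5 + 25) * (1 + 13) = 127 * 31 * 14 = 55118; answer 55118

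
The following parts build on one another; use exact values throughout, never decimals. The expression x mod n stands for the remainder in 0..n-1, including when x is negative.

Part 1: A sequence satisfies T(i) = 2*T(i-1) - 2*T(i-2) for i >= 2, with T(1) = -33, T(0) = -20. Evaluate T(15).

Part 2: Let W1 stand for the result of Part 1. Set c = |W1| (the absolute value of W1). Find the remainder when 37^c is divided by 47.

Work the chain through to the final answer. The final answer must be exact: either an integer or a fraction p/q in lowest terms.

14

Part 1: T(2) = 2*(-33) - 2*(-20) = -26; iterating: T(2)=-26, T(3)=14, T(4)=80, T(5)=132, T(6)=104, T(7)=-56, T(8)=-320, T(9)=-528, T(10)=-416, T(11)=224, T(12)=1280, T(13)=2112, T(14)=1664, T(15)=-896; answer -896
Part 2: W1 = -896; c = 896; squarings mod 47: 37^1=37, 37^2=6, 37^4=36, 37^8=27, 37^16=24, 37^32=12, 37^64=3, 37^128=9, 37^256=34, 37^512=28; 37^896 = 37^128 * 37^256 * 37^512 = 14 (mod 47); answer 14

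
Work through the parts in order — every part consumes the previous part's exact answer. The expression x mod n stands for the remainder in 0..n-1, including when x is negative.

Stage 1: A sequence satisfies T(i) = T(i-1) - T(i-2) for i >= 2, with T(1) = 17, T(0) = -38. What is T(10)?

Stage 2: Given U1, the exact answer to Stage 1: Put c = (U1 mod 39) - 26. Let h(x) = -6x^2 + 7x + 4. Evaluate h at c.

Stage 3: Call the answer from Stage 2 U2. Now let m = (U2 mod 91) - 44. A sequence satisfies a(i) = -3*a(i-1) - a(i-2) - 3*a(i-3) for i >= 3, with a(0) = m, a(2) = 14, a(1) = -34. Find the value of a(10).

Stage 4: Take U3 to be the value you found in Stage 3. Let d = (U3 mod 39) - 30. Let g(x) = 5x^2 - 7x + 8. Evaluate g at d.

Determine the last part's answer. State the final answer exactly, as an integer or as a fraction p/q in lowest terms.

116

Stage 1: T(2) = 1*(17) - 1*(-38) = 55; iterating: T(2)=55, T(3)=38, T(4)=-17, T(5)=-55, T(6)=-38, T(7)=17, T(8)=55, T(9)=38, T(10)=-17; answer -17
Stage 2: U1 = -17; c = -4; -6*(-4)^2 + 7*(-4)^1 + 4 = (-96) + (-28) + (4) = -120; answer -120
Stage 3: U2 = -120; m = 18; a(3) = -3*(14) - 1*(-34) - 3*(18) = -62; iterating: a(3)=-62, a(4)=274, a(5)=-802, a(6)=2318, a(7)=-6974, a(8)=21010, a(9)=-63010, a(10)=188942; answer 188942
Stage 4: U3 = 188942; d = -4; 5*(-4)^2 - 7*(-4)^1 + 8 = (80) + (28) + (8) = 116; answer 116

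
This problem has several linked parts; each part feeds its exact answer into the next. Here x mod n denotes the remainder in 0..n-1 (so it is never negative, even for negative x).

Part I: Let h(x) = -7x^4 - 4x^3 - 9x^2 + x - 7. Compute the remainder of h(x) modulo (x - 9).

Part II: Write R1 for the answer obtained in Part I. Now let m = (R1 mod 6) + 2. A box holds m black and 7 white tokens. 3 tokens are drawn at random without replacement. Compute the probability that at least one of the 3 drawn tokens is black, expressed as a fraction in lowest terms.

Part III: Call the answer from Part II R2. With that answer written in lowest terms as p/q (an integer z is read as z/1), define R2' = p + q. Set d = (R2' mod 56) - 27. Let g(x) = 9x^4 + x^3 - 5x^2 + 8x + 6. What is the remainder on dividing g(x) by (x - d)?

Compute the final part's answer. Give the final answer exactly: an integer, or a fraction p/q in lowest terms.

Part I: remainder = value at the root: -7*(9)^4 - 4*(9)^3 - 9*(9)^2 + 1*(9)^1 - 7 = (-45927) + (-2916) + (-729) + (9) + (-7) = -49570; answer -49570
Part II: R1 = -49570; m = 4; total draws C(11,3) = 165; complement C(7,3) = 35; favorable 165 - 35 = 130; P = 26/33; answer 26/33
Part III: R2 = 26/33; threaded value p + q = 59; d = -24; remainder = value at the root: 9*(-24)^4 + 1*(-24)^3 - 5*(-24)^2 + 8*(-24)^1 + 6 = (2985984) + (-13824) + (-2880) + (-192) + (6) = 2969094; answer 2969094

2969094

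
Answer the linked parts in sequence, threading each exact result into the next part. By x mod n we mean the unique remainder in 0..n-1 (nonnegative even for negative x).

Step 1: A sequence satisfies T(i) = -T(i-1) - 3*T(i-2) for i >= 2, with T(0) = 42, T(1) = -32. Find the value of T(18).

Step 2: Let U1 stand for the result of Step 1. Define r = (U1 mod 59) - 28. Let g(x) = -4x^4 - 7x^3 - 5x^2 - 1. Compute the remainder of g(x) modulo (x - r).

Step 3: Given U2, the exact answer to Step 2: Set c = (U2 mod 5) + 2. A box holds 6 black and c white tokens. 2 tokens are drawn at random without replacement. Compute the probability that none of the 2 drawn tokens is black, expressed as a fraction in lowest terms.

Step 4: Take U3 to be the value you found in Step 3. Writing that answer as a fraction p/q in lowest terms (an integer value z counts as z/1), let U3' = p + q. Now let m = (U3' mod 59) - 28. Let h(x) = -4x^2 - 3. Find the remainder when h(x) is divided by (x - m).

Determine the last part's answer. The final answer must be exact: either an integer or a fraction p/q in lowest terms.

-903

Step 1: T(2) = -1*(-32) - 3*(42) = -94; iterating: T(2)=-94, T(3)=190, T(4)=92, T(5)=-662, T(6)=386, T(7)=1600, T(8)=-2758, T(9)=-2042, T(10)=10316, T(11)=-4190, T(12)=-26758, T(13)=39328, T(14)=40946, T(15)=-158930, T(16)=36092, T(17)=440698, T(18)=-548974; answer -548974
Step 2: U1 = -548974; r = -7; remainder = value at the root: -4*(-7)^4 - 7*(-7)^3 - 5*(-7)^2 - 1 = (-9604) + (2401) + (-245) + (-1) = -7449; answer -7449
Step 3: U2 = -7449; c = 3; total draws C(9,2) = 36; favorable C(3,2) = 3; P = 1/12; answer 1/12
Step 4: U3 = 1/12; threaded value p + q = 13; m = -15; remainder = value at the root: -4*(-15)^2 - 3 = (-900) + (-3) = -903; answer -903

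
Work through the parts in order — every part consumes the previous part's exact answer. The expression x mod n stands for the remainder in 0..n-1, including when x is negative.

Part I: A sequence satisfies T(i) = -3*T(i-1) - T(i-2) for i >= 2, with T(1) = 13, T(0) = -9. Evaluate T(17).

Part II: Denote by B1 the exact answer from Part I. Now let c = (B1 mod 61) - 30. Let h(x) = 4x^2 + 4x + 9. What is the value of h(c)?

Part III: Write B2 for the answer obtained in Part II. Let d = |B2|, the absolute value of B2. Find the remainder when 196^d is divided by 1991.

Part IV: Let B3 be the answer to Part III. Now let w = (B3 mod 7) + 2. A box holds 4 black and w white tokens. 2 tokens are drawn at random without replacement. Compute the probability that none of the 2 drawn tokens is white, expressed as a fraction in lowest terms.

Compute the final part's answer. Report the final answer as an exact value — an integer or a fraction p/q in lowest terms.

2/5

Part I: T(2) = -3*(13) - 1*(-9) = -30; iterating: T(2)=-30, T(3)=77, T(4)=-201, T(5)=526, T(6)=-1377, T(7)=3605, T(8)=-9438, T(9)=24709, T(10)=-64689, T(11)=169358, T(12)=-443385, T(13)=1160797, T(14)=-3039006, T(15)=7956221, T(16)=-20829657, T(17)=54532750; answer 54532750
Part II: B1 = 54532750; c = 1; 4*(1)^2 + 4*(1)^1 + 9 = (4) + (4) + (9) = 17; answer 17
Part III: B2 = 17; d = 17; squarings mod 1991: 196^1=196, 196^2=587, 196^4=126, 196^8=1939, 196^16=713; 196^17 = 196^1 * 196^16 = 378 (mod 1991); answer 378
Part IV: B3 = 378; w = 2; total draws C(6,2) = 15; favorable C(4,2) = 6; P = 2/5; answer 2/5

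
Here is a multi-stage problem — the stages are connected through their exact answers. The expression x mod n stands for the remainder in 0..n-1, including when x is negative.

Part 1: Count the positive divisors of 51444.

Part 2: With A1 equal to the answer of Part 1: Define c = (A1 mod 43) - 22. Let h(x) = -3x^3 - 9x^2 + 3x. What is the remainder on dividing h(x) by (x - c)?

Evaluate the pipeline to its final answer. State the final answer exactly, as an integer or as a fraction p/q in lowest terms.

Part 1: 51444 = 2^2 * 3^2 * 1429; number of divisors = (2+1) * (2+1) * (1+1) = 18; answer 18
Part 2: A1 = 18; c = -4; remainder = value at the root: -3*(-4)^3 - 9*(-4)^2 + 3*(-4)^1 = (192) + (-144) + (-12) = 36; answer 36

36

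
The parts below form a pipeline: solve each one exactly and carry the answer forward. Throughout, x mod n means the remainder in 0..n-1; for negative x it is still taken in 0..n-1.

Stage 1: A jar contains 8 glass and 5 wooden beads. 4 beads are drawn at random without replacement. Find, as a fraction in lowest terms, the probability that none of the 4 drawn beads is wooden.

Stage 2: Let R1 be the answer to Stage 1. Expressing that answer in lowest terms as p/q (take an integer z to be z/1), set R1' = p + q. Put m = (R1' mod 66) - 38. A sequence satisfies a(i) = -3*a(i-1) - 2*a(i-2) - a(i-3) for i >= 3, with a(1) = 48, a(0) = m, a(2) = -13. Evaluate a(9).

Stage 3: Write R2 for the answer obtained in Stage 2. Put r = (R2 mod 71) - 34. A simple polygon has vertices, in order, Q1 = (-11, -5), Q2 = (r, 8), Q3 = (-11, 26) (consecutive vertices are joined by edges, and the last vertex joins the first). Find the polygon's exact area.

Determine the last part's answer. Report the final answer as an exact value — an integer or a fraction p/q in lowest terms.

341/2

Stage 1: total draws C(13,4) = 715; favorable C(8,4) = 70; P = 14/143; answer 14/143
Stage 2: R1 = 14/143; threaded value p + q = 157; m = -13; a(3) = -3*(-13) - 2*(48) - 1*(-13) = -44; iterating: a(3)=-44, a(4)=110, a(5)=-229, a(6)=511, a(7)=-1185, a(8)=2762, a(9)=-6427; answer -6427
Stage 3: R2 = -6427; r = 0; cross terms: (-11*8 - 0*-5)=-88, (0*26 - -11*8)=88, (-11*-5 - -11*26)=341; twice the area = |341| = 341; area = 341/2; answer 341/2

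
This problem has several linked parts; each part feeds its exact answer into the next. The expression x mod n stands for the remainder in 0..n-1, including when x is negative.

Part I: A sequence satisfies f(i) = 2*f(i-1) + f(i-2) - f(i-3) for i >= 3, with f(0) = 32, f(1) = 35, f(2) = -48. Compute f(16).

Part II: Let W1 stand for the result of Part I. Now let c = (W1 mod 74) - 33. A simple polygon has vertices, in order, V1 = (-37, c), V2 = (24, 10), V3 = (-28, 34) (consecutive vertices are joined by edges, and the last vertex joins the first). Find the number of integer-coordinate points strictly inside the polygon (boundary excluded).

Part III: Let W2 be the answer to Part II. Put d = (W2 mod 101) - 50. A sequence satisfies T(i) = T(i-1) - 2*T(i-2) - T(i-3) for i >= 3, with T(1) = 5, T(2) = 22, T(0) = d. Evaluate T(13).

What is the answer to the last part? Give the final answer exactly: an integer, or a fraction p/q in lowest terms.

Part I: f(3) = 2*(-48) + 1*(35) - 1*(32) = -93; iterating: f(3)=-93, f(4)=-269, f(5)=-583, f(6)=-1342, f(7)=-2998, f(8)=-6755, f(9)=-15166, f(10)=-34089, f(11)=-76589, f(12)=-172101, f(13)=-386702, f(14)=-868916, f(15)=-1952433, f(16)=-4387080; answer -4387080
Part II: W1 = -4387080; c = -23; cross terms: (-37*10 - 24*-23)=182, (24*34 - -28*10)=1096, (-28*-23 - -37*34)=1902; twice the area = |3180| = 3180; area = 1590; boundary points = 1 + 4 + 3 = 8; strictly interior points = area - boundary/2 + 1 = 1587; answer 1587
Part III: W2 = 1587; d = 22; T(3) = 1*(22) - 2*(5) - 1*(22) = -10; iterating: T(3)=-10, T(4)=-59, T(5)=-61, T(6)=67, T(7)=248, T(8)=175, T(9)=-388, T(10)=-986, T(11)=-385, T(12)=1975, T(13)=3731; answer 3731

3731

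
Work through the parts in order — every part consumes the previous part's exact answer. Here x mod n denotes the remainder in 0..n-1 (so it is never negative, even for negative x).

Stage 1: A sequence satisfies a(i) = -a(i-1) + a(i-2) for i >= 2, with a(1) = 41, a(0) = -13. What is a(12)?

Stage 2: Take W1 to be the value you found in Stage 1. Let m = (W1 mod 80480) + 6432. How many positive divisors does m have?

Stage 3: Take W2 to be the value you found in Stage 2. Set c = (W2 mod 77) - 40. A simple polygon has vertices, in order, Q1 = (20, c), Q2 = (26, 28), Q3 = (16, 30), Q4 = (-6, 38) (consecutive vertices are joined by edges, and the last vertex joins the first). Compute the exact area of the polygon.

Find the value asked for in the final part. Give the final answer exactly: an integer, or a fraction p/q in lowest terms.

Stage 1: a(2) = -1*(41) + 1*(-13) = -54; iterating: a(2)=-54, a(3)=95, a(4)=-149, a(5)=244, a(6)=-393, a(7)=637, a(8)=-1030, a(9)=1667, a(10)=-2697, a(11)=4364, a(12)=-7061; answer -7061
Stage 2: W1 = -7061; m = 79851; 79851 = 3 * 43 * 619; number of divisors = (1+1) * (1+1) * (1+1) = 8; answer 8
Stage 3: W2 = 8; c = -32; cross terms: (20*28 - 26*-32)=1392, (26*30 - 16*28)=332, (16*38 - -6*30)=788, (-6*-32 - 20*38)=-568; twice the area = |1944| = 1944; area = 972; answer 972

972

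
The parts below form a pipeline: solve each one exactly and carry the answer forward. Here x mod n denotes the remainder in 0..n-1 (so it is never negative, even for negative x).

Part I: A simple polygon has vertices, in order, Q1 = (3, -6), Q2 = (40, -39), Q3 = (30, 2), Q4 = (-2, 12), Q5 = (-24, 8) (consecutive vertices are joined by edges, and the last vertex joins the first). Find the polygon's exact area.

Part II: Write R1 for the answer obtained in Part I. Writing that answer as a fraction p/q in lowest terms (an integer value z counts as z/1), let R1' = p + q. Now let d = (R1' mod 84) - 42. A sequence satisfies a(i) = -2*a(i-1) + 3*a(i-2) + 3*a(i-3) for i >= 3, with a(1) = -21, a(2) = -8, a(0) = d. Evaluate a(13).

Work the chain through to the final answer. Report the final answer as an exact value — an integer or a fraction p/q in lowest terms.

Part I: cross terms: (3*-39 - 40*-6)=123, (40*2 - 30*-39)=1250, (30*12 - -2*2)=364, (-2*8 - -24*12)=272, (-24*-6 - 3*8)=120; twice the area = |2129| = 2129; area = 2129/2; answer 2129/2
Part II: R1 = 2129/2; threaded value p + q = 2131; d = -11; a(3) = -2*(-8) + 3*(-21) + 3*(-11) = -80; iterating: a(3)=-80, a(4)=73, a(5)=-410, a(6)=799, a(7)=-2609, a(8)=6385, a(9)=-18200, a(10)=47728, a(11)=-130901, a(12)=350386, a(13)=-950291; answer -950291

-950291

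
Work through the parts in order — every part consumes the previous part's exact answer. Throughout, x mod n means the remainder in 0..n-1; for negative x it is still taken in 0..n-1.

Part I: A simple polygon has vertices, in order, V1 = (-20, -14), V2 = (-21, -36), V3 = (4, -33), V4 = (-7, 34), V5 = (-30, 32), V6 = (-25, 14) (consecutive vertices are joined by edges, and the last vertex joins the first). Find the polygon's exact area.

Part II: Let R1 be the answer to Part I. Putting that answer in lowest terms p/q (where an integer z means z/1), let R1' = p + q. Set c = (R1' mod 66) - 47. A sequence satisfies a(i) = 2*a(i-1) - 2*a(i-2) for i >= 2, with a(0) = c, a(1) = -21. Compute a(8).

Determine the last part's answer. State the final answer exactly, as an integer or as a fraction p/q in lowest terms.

Part I: cross terms: (-20*-36 - -21*-14)=426, (-21*-33 - 4*-36)=837, (4*34 - -7*-33)=-95, (-7*32 - -30*34)=796, (-30*14 - -25*32)=380, (-25*-14 - -20*14)=630; twice the area = |2974| = 2974; area = 1487; answer 1487
Part II: R1 = 1487; threaded value p + q = 1488; c = -11; a(2) = 2*(-21) - 2*(-11) = -20; iterating: a(2)=-20, a(3)=2, a(4)=44, a(5)=84, a(6)=80, a(7)=-8, a(8)=-176; answer -176

-176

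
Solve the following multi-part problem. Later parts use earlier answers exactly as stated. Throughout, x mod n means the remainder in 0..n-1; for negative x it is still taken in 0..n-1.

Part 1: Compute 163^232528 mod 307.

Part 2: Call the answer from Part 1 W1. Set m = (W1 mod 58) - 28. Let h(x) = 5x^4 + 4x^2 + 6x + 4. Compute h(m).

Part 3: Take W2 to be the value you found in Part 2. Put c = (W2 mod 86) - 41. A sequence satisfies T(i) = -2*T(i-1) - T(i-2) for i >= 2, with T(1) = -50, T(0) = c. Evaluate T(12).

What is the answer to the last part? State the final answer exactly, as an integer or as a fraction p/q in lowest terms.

Part 1: squarings mod 307: 163^1=163, 163^2=167, 163^4=259, 163^8=155, 163^16=79, 163^32=101, 163^64=70, 163^128=295, 163^256=144, 163^512=167, 163^1024=259, 163^2048=155, 163^4096=79, 163^8192=101, 163^16384=70, 163^32768=295, 163^65536=144, 163^131072=167; 163^232528 = 163^16 * 163^64 * 163^1024 * 163^2048 * 163^32768 * 163^65536 * 163^131072 = 76 (mod 307); answer 76
Part 2: W1 = 76; m = -10; 5*(-10)^4 + 4*(-10)^2 + 6*(-10)^1 + 4 = (50000) + (400) + (-60) + (4) = 50344; answer 50344
Part 3: W2 = 50344; c = -7; T(2) = -2*(-50) - 1*(-7) = 107; iterating: T(2)=107, T(3)=-164, T(4)=221, T(5)=-278, T(6)=335, T(7)=-392, T(8)=449, T(9)=-506, T(10)=563, T(11)=-620, T(12)=677; answer 677

677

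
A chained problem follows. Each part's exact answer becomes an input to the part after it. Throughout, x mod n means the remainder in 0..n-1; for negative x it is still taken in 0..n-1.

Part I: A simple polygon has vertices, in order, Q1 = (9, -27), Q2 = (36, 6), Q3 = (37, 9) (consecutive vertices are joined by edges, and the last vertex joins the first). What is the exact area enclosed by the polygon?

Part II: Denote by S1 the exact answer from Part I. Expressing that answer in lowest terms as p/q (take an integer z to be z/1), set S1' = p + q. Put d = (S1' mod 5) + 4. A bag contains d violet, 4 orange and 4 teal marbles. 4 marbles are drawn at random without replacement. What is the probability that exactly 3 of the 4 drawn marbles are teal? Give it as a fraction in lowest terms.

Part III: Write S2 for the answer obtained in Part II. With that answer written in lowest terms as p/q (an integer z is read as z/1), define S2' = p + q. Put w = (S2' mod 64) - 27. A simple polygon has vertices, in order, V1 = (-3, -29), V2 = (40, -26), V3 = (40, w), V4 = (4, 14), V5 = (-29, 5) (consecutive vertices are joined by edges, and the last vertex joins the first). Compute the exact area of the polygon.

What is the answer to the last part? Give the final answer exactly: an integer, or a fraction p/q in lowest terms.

1844

Part I: cross terms: (9*6 - 36*-27)=1026, (36*9 - 37*6)=102, (37*-27 - 9*9)=-1080; twice the area = |48| = 48; area = 24; answer 24
Part II: S1 = 24; threaded value p + q = 25; d = 4; total draws C(12,4) = 495; favorable C(4,3)*C(8,1) = 32; P = 32/495; answer 32/495
Part III: S2 = 32/495; threaded value p + q = 527; w = -12; cross terms: (-3*-26 - 40*-29)=1238, (40*-12 - 40*-26)=560, (40*14 - 4*-12)=608, (4*5 - -29*14)=426, (-29*-29 - -3*5)=856; twice the area = |3688| = 3688; area = 1844; answer 1844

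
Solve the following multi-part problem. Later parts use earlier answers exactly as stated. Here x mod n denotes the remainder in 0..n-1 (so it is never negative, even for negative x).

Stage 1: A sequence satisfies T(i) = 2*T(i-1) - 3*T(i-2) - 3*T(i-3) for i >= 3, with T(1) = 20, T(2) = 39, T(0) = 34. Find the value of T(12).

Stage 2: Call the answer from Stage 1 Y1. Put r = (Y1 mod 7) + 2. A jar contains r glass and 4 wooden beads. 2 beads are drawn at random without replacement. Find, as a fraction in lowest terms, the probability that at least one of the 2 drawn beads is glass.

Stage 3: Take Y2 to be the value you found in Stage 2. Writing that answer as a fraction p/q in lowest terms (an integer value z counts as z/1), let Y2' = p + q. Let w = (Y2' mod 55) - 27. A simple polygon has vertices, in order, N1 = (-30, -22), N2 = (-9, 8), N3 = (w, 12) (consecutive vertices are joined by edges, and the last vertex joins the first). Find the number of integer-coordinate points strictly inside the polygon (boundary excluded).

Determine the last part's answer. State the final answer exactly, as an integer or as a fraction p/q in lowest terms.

190

Stage 1: T(3) = 2*(39) - 3*(20) - 3*(34) = -84; iterating: T(3)=-84, T(4)=-345, T(5)=-555, T(6)=177, T(7)=3054, T(8)=7242, T(9)=4791, T(10)=-21306, T(11)=-78711, T(12)=-107877; answer -107877
Stage 2: Y1 = -107877; r = 2; total draws C(6,2) = 15; complement C(4,2) = 6; favorable 15 - 6 = 9; P = 3/5; answer 3/5
Stage 3: Y2 = 3/5; threaded value p + q = 8; w = -19; cross terms: (-30*8 - -9*-22)=-438, (-9*12 - -19*8)=44, (-19*-22 - -30*12)=778; twice the area = |384| = 384; area = 192; boundary points = 3 + 2 + 1 = 6; strictly interior points = area - boundary/2 + 1 = 190; answer 190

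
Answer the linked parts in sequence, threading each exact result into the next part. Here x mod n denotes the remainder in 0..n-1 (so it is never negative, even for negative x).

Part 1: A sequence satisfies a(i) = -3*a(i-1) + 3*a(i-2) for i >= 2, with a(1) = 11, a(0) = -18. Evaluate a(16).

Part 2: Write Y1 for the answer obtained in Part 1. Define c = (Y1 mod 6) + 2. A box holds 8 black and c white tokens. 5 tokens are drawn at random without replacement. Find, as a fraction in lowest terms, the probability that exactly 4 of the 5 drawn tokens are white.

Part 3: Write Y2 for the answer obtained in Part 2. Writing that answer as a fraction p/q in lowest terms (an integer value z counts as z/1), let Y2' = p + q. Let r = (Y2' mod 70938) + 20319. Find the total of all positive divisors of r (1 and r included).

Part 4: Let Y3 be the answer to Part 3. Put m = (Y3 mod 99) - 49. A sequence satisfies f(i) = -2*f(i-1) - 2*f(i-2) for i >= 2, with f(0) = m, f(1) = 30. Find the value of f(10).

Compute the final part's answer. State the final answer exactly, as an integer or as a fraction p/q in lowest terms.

Part 1: a(2) = -3*(11) + 3*(-18) = -87; iterating: a(2)=-87, a(3)=294, a(4)=-1143, a(5)=4311, a(6)=-16362, a(7)=62019, a(8)=-235143, a(9)=891486, a(10)=-3379887, a(11)=12814119, a(12)=-48582018, a(13)=184188411, a(14)=-698311287, a(15)=2647499094, a(16)=-10037431143; answer -10037431143
Part 2: Y1 = -10037431143; c = 5; total draws C(13,5) = 1287; favorable C(5,4)*C(8,1) = 40; P = 40/1287; answer 40/1287
Part 3: Y2 = 40/1287; threaded value p + q = 1327; r = 21646; 21646 = 2 * 79 * 137; sigma = (1 + 2) * (1 + 79) * (1 + 137) = 3 * 80 * 138 = 33120; answer 33120
Part 4: Y3 = 33120; m = 5; f(2) = -2*(30) - 2*(5) = -70; iterating: f(2)=-70, f(3)=80, f(4)=-20, f(5)=-120, f(6)=280, f(7)=-320, f(8)=80, f(9)=480, f(10)=-1120; answer -1120

-1120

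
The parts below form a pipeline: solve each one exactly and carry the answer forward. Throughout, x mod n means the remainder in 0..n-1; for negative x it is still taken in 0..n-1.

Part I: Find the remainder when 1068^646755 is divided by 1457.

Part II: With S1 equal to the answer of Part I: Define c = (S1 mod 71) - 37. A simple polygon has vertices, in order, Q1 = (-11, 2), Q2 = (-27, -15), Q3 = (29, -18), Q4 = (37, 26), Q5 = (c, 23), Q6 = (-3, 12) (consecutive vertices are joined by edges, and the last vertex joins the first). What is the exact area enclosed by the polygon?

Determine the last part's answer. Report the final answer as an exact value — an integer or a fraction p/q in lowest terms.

2062

Part I: squarings mod 1457: 1068^1=1068, 1068^2=1250, 1068^4=596, 1068^8=1165, 1068^16=758, 1068^32=506, 1068^64=1061, 1068^128=917, 1068^256=200, 1068^512=661, 1068^1024=1278, 1068^2048=1444, 1068^4096=169, 1068^8192=878, 1068^16384=131, 1068^32768=1134, 1068^65536=882, 1068^131072=1343, 1068^262144=1340, 1068^524288=576; 1068^646755 = 1068^1 * 1068^2 * 1068^32 * 1068^64 * 1068^512 * 1068^1024 * 1068^2048 * 1068^4096 * 1068^16384 * 1068^32768 * 1068^65536 * 1068^524288 = 497 (mod 1457); answer 497
Part II: S1 = 497; c = -37; cross terms: (-11*-15 - -27*2)=219, (-27*-18 - 29*-15)=921, (29*26 - 37*-18)=1420, (37*23 - -37*26)=1813, (-37*12 - -3*23)=-375, (-3*2 - -11*12)=126; twice the area = |4124| = 4124; area = 2062; answer 2062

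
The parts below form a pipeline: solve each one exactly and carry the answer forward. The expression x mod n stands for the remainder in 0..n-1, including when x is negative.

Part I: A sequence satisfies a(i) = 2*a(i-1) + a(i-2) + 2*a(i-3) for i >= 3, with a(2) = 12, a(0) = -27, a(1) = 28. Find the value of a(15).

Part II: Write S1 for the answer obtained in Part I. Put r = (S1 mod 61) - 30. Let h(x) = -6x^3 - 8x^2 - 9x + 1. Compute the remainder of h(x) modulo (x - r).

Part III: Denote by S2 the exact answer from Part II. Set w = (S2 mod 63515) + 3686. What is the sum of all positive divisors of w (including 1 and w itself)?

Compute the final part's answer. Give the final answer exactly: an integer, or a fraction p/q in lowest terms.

Part I: a(3) = 2*(12) + 1*(28) + 2*(-27) = -2; iterating: a(3)=-2, a(4)=64, a(5)=150, a(6)=360, a(7)=998, a(8)=2656, a(9)=7030, a(10)=18712, a(11)=49766, a(12)=132304, a(13)=351798, a(14)=935432, a(15)=2487270; answer 2487270
Part II: S1 = 2487270; r = 26; remainder = value at the root: -6*(26)^3 - 8*(26)^2 - 9*(26)^1 + 1 = (-105456) + (-5408) + (-234) + (1) = -111097; answer -111097
Part III: S2 = -111097; w = 19619; 19619 = 23 * 853; sigma = (1 + 23) * (1 + 853) = 24 * 854 = 20496; answer 20496

20496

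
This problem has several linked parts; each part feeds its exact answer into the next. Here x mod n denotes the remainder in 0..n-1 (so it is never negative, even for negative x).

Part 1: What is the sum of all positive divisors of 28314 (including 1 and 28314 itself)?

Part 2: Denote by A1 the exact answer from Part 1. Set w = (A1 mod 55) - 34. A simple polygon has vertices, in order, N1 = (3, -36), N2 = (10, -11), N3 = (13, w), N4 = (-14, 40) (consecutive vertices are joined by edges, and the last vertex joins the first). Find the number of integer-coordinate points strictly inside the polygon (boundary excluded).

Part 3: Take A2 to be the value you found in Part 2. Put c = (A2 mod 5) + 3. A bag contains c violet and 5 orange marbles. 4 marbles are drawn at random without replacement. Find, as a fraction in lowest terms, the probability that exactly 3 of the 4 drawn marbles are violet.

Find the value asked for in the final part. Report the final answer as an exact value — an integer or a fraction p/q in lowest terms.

35/99

Part 1: 28314 = 2 * 3^2 * 11^2 * 13; sigma = (1 + 2) * (1 + 3 + 9) * (1 + 11 + 121) * (1 + 13) = 3 * 13 * 133 * 14 = 72618; answer 72618
Part 2: A1 = 72618; w = -16; cross terms: (3*-11 - 10*-36)=327, (10*-16 - 13*-11)=-17, (13*40 - -14*-16)=296, (-14*-36 - 3*40)=384; twice the area = |990| = 990; area = 495; boundary points = 1 + 1 + 1 + 1 = 4; strictly interior points = area - boundary/2 + 1 = 494; answer 494
Part 3: A2 = 494; c = 7; total draws C(12,4) = 495; favorable C(7,3)*C(5,1) = 175; P = 35/99; answer 35/99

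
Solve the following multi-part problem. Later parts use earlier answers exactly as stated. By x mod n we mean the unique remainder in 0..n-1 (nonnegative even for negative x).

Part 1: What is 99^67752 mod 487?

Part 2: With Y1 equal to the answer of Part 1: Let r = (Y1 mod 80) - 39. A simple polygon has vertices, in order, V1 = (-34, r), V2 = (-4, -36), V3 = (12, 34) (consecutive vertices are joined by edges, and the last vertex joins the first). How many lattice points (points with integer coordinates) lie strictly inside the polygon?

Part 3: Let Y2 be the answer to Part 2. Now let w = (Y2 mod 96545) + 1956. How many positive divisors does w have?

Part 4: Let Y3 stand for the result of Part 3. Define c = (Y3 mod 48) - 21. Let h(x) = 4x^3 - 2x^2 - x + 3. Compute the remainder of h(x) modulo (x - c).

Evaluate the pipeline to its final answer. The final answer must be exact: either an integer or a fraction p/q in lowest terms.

Part 1: squarings mod 487: 99^1=99, 99^2=61, 99^4=312, 99^8=431, 99^16=214, 99^32=18, 99^64=324, 99^128=271, 99^256=391, 99^512=450, 99^1024=395, 99^2048=185, 99^4096=135, 99^8192=206, 99^16384=67, 99^32768=106, 99^65536=35; 99^67752 = 99^8 * 99^32 * 99^128 * 99^2048 * 99^65536 = 259 (mod 487); answer 259
Part 2: Y1 = 259; r = -20; cross terms: (-34*-36 - -4*-20)=1144, (-4*34 - 12*-36)=296, (12*-20 - -34*34)=916; twice the area = |2356| = 2356; area = 1178; boundary points = 2 + 2 + 2 = 6; strictly interior points = area - boundary/2 + 1 = 1176; answer 1176
Part 3: Y2 = 1176; w = 3132; 3132 = 2^2 * 3^3 * 29; number of divisors = (2+1) * (3+1) * (1+1) = 24; answer 24
Part 4: Y3 = 24; c = 3; remainder = value at the root: 4*(3)^3 - 2*(3)^2 - 1*(3)^1 + 3 = (108) + (-18) + (-3) + (3) = 90; answer 90

90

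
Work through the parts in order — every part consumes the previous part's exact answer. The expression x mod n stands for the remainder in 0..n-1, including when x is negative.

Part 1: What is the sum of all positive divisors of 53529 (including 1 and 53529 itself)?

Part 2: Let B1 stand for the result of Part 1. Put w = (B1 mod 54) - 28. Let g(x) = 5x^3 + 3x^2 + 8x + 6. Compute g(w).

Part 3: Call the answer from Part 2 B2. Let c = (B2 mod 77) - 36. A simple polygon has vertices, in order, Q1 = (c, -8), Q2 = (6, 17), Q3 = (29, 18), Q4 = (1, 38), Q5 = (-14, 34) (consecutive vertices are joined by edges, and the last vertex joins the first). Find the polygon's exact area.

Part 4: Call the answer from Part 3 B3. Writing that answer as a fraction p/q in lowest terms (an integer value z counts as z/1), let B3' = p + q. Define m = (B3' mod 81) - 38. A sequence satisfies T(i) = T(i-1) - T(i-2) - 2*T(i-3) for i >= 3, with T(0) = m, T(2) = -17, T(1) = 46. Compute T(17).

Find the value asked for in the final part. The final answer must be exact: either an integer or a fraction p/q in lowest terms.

-70961

Part 1: 53529 = 3 * 7 * 2549; sigma = (1 + 3) * (1 + 7) * (1 + 2549) = 4 * 8 * 2550 = 81600; answer 81600
Part 2: B1 = 81600; w = -22; 5*(-22)^3 + 3*(-22)^2 + 8*(-22)^1 + 6 = (-53240) + (1452) + (-176) + (6) = -51958; answer -51958
Part 3: B2 = -51958; c = -19; cross terms: (-19*17 - 6*-8)=-275, (6*18 - 29*17)=-385, (29*38 - 1*18)=1084, (1*34 - -14*38)=566, (-14*-8 - -19*34)=758; twice the area = |1748| = 1748; area = 874; answer 874
Part 4: B3 = 874; threaded value p + q = 875; m = 27; T(3) = 1*(-17) - 1*(46) - 2*(27) = -117; iterating: T(3)=-117, T(4)=-192, T(5)=-41, T(6)=385, T(7)=810, T(8)=507, T(9)=-1073, T(10)=-3200, T(11)=-3141, T(12)=2205, T(13)=11746, T(14)=15823, T(15)=-333, T(16)=-39648, T(17)=-70961; answer -70961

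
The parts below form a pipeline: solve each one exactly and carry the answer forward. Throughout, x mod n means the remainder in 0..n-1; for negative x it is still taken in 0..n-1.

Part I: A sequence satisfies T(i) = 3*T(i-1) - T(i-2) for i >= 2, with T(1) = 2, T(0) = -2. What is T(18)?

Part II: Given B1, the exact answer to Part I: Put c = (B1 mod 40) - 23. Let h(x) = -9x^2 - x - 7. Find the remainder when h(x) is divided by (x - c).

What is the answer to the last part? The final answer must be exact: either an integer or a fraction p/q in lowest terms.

-2047

Part I: T(2) = 3*(2) - 1*(-2) = 8; iterating: T(2)=8, T(3)=22, T(4)=58, T(5)=152, T(6)=398, T(7)=1042, T(8)=2728, T(9)=7142, T(10)=18698, T(11)=48952, T(12)=128158, T(13)=335522, T(14)=878408, T(15)=2299702, T(16)=6020698, T(17)=15762392, T(18)=41266478; answer 41266478
Part II: B1 = 41266478; c = 15; remainder = value at the root: -9*(15)^2 - 1*(15)^1 - 7 = (-2025) + (-15) + (-7) = -2047; answer -2047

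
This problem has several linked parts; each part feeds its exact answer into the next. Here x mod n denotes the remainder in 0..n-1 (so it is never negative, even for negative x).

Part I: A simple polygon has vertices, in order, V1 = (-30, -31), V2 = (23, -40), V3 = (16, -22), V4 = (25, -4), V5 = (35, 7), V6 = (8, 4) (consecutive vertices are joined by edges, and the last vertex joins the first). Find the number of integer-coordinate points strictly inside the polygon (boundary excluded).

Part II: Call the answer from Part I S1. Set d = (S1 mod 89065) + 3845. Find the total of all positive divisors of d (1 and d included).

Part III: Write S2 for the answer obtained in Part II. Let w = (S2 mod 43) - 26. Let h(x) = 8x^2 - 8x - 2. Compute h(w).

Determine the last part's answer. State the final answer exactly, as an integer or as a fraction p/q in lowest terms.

1678

Part I: cross terms: (-30*-40 - 23*-31)=1913, (23*-22 - 16*-40)=134, (16*-4 - 25*-22)=486, (25*7 - 35*-4)=315, (35*4 - 8*7)=84, (8*-31 - -30*4)=-128; twice the area = |2804| = 2804; area = 1402; boundary points = 1 + 1 + 9 + 1 + 3 + 1 = 16; strictly interior points = area - boundary/2 + 1 = 1395; answer 1395
Part II: S1 = 1395; d = 5240; 5240 = 2^3 * 5 * 131; sigma = (1 + 2 + 4 + 8) * (1 + 5) * (1 + 131) = 15 * 6 * 132 = 11880; answer 11880
Part III: S2 = 11880; w = -14; 8*(-14)^2 - 8*(-14)^1 - 2 = (1568) + (112) + (-2) = 1678; answer 1678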